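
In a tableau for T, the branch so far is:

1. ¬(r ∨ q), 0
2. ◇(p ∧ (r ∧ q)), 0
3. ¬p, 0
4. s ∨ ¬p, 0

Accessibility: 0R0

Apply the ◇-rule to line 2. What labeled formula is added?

a fresh world 1 with 0R1, and p ∧ (r ∧ q) at 1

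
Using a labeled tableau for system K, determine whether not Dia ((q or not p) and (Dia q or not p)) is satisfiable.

Yes, satisfiable

1. not Dia ((q or not p) and (Dia q or not p)), 0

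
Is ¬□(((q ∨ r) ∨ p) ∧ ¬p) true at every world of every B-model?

Tableau for the negation □(((q ∨ r) ∨ p) ∧ ¬p):
1. □(((q ∨ r) ∨ p) ∧ ¬p), 0
2. ((q ∨ r) ∨ p) ∧ ¬p, 0
3. (q ∨ r) ∨ p, 0
4. ¬p, 0
5. q ∨ r, 0
6. r, 0
Accessibility: 0R0
The negation has an open branch (countermodel exists).

No, not valid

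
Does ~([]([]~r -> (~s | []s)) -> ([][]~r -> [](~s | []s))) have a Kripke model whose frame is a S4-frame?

1. ~([]([]~r -> (~s | []s)) -> ([][]~r -> [](~s | []s))), 0
2. []([]~r -> (~s | []s)), 0
3. ~([][]~r -> [](~s | []s)), 0
4. [][]~r, 0
5. ~[](~s | []s), 0
6. []~r -> (~s | []s), 0
7. []~r, 0
8. ~r, 0
9. ~s | []s, 0
10. ~s, 0
11. ~(~s | []s), 1
12. s, 1
13. ~[]s, 1
14. []~r -> (~s | []s), 1
15. []~r, 1
16. ~r, 1
17. ~[]~r, 1
18. ~s, 2
19. []~r -> (~s | []s), 2
20. []~r, 2
21. ~r, 2
22. ~s | []s, 2
23. r, 3
24. []~r -> (~s | []s), 3
25. []~r, 3
26. ~r, 3
Accessibility: 0R0, 0R1, 0R2, 0R3, 1R1, 1R2, 1R3, 2R2, 3R3
Branch closes: r and ~r both at 3.
Every branch closes; the branch above is one of them.

Unsatisfiable (every branch closes)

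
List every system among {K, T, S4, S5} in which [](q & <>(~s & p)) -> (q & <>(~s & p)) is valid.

K-tableau for the negation ~([](q & <>(~s & p)) -> (q & <>(~s & p))):
1. ~([](q & <>(~s & p)) -> (q & <>(~s & p))), u
2. [](q & <>(~s & p)), u   [~->-rule on 1]
3. ~(q & <>(~s & p)), u   [~->-rule on 1]
4. ~<>(~s & p), u   [~&-rule on 3 (branches; this branch)]
Complete open branch: countermodel on a K-frame, so not valid in K.
T-tableau for the negation ~([](q & <>(~s & p)) -> (q & <>(~s & p))):
1. ~([](q & <>(~s & p)) -> (q & <>(~s & p))), u
2. [](q & <>(~s & p)), u   [~->-rule on 1]
3. ~(q & <>(~s & p)), u   [~->-rule on 1]
4. q & <>(~s & p), u   [[]-rule on 2 via uRu]
5. q, u   [&-rule on 4]
6. <>(~s & p), u   [&-rule on 4]
7. ~<>(~s & p), u   [~&-rule on 3 (branches; this branch)]
8. ~(~s & p), u   [~<>-rule on 7 via uRu]
9. ~p, u   [~&-rule on 8 (branches; this branch)]
10. ~s & p, v   [<>-rule on 6: fresh world v, uRv]
11. ~s, v   [&-rule on 10]
12. p, v   [&-rule on 10]
13. q & <>(~s & p), v   [[]-rule on 2 via uRv]
14. q, v   [&-rule on 13]
15. <>(~s & p), v   [&-rule on 13]
16. ~(~s & p), v   [~<>-rule on 7 via uRv]
17. ~p, v   [~&-rule on 16 (branches; this branch)]
Accessibility: uRu, uRv, vRv
Branch closes: p and ~p both at v.
Every branch closes (one shown): valid in T, hence also in S4, S5 (every theorem of T is a theorem of S4 and S5).

T, S4, S5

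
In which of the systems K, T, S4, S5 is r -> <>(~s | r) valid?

T, S4, S5

T-tableau for the negation ~(r -> <>(~s | r)):
1. ~(r -> <>(~s | r)), u
2. r, u
3. ~<>(~s | r), u
4. ~(~s | r), u
5. s, u
6. ~r, u
Accessibility: uRu
Branch closes: r and ~r both at u.
Every branch closes (one shown): valid in T, hence also in S4, S5 (every theorem of T is a theorem of S4 and S5).
K-tableau for the negation ~(r -> <>(~s | r)):
1. ~(r -> <>(~s | r)), u
2. r, u
3. ~<>(~s | r), u
Complete open branch: countermodel on a K-frame, so not valid in K.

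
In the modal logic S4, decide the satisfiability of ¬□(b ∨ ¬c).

1. ¬□(b ∨ ¬c), 0
2. ¬(b ∨ ¬c), 1   [¬□-rule on 1: fresh world 1, 0R1]
3. ¬b, 1   [¬∨-rule on 2]
4. c, 1   [¬∨-rule on 2]
Accessibility: 0R0, 0R1, 1R1

Satisfiable (open branch found)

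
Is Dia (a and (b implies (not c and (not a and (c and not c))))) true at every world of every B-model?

Not valid

Tableau for the negation not Dia (a and (b implies (not c and (not a and (c and not c))))):
1. not Dia (a and (b implies (not c and (not a and (c and not c))))), w0
2. not (a and (b implies (not c and (not a and (c and not c))))), w0
3. not (b implies (not c and (not a and (c and not c)))), w0
4. b, w0
5. not (not c and (not a and (c and not c))), w0
6. not (not a and (c and not c)), w0
7. not (c and not c), w0
8. c, w0
Accessibility: w0Rw0
The negation has an open branch (countermodel exists).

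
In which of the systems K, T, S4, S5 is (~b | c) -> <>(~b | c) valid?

T, S4, S5

T-tableau for the negation ~((~b | c) -> <>(~b | c)):
1. ~((~b | c) -> <>(~b | c)), 0
2. ~b | c, 0   [~->-rule on 1]
3. ~<>(~b | c), 0   [~->-rule on 1]
4. ~(~b | c), 0   [~<>-rule on 3 via 0R0]
5. b, 0   [~|-rule on 4]
6. ~c, 0   [~|-rule on 4]
7. c, 0   [|-rule on 2 (branches; this branch)]
Accessibility: 0R0
Branch closes: c and ~c both at 0.
Every branch closes (one shown): valid in T, hence also in S4, S5 (every theorem of T is a theorem of S4 and S5).
K-tableau for the negation ~((~b | c) -> <>(~b | c)):
1. ~((~b | c) -> <>(~b | c)), 0
2. ~b | c, 0   [~->-rule on 1]
3. ~<>(~b | c), 0   [~->-rule on 1]
4. c, 0   [|-rule on 2 (branches; this branch)]
Complete open branch: countermodel on a K-frame, so not valid in K.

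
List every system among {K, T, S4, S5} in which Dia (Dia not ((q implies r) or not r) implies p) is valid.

T, S4, S5

T-tableau for the negation not Dia (Dia not ((q implies r) or not r) implies p):
1. not Dia (Dia not ((q implies r) or not r) implies p), u
2. not (Dia not ((q implies r) or not r) implies p), u   [neg-Dia-rule on 1 via uRu]
3. Dia not ((q implies r) or not r), u   [neg-implies-rule on 2]
4. not p, u   [neg-implies-rule on 2]
5. not ((q implies r) or not r), v   [Dia-rule on 3: fresh world v, uRv]
6. not (q implies r), v   [neg-or-rule on 5]
7. r, v   [neg-or-rule on 5]
8. q, v   [neg-implies-rule on 6]
9. not r, v   [neg-implies-rule on 6]
Accessibility: uRu, uRv, vRv
Branch closes: r and not r both at v.
Every branch closes (one shown): valid in T, hence also in S4, S5 (every theorem of T is a theorem of S4 and S5).
K-tableau for the negation not Dia (Dia not ((q implies r) or not r) implies p):
1. not Dia (Dia not ((q implies r) or not r) implies p), u
Complete open branch: countermodel on a K-frame, so not valid in K.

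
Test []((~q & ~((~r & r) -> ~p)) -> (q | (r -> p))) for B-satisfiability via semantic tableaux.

Satisfiable

1. []((~q & ~((~r & r) -> ~p)) -> (q | (r -> p))), 0
2. (~q & ~((~r & r) -> ~p)) -> (q | (r -> p)), 0   [[]-rule on 1 via 0R0]
3. q | (r -> p), 0   [->-rule on 2 (branches; this branch)]
4. r -> p, 0   [|-rule on 3 (branches; this branch)]
5. p, 0   [->-rule on 4 (branches; this branch)]
Accessibility: 0R0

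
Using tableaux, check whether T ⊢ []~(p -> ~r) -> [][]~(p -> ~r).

Tableau for the negation ~([]~(p -> ~r) -> [][]~(p -> ~r)):
1. ~([]~(p -> ~r) -> [][]~(p -> ~r)), w0
2. []~(p -> ~r), w0
3. ~[][]~(p -> ~r), w0
4. ~(p -> ~r), w0
5. p, w0
6. r, w0
7. ~[]~(p -> ~r), w1
8. ~(p -> ~r), w1
9. p, w1
10. r, w1
11. p -> ~r, w2
12. ~r, w2
Accessibility: w0Rw0, w0Rw1, w1Rw1, w1Rw2, w2Rw2
The negation has an open branch (countermodel exists).

Not valid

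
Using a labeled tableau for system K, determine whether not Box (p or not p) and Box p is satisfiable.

Unsatisfiable (every branch closes)

1. not Box (p or not p) and Box p, w0
2. not Box (p or not p), w0   [and-rule on 1]
3. Box p, w0   [and-rule on 1]
4. not (p or not p), w1   [neg-Box-rule on 2: fresh world w1, w0Rw1]
5. not p, w1   [neg-or-rule on 4]
6. p, w1   [neg-or-rule on 4]
Accessibility: w0Rw1
Branch closes: p and not p both at w1.
Every branch closes; the branch above is one of them.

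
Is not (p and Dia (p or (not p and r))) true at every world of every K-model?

Invalid (countermodel exists)

Tableau for the negation p and Dia (p or (not p and r)):
1. p and Dia (p or (not p and r)), w0
2. p, w0
3. Dia (p or (not p and r)), w0
4. p or (not p and r), w1
5. not p and r, w1
6. not p, w1
7. r, w1
Accessibility: w0Rw1
The negation has an open branch (countermodel exists).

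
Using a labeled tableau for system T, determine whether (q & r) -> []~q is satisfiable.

Yes, satisfiable

1. (q & r) -> []~q, u
2. []~q, u   [->-rule on 1 (branches; this branch)]
3. ~q, u   [[]-rule on 2 via uRu]
Accessibility: uRu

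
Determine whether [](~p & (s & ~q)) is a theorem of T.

Tableau for the negation ~[](~p & (s & ~q)):
1. ~[](~p & (s & ~q)), w0
2. ~(~p & (s & ~q)), w1
3. ~(s & ~q), w1
4. q, w1
Accessibility: w0Rw0, w0Rw1, w1Rw1
The negation has an open branch (countermodel exists).

Not valid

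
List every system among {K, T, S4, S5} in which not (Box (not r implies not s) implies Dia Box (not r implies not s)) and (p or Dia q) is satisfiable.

K

T-tableau for the formula:
1. not (Box (not r implies not s) implies Dia Box (not r implies not s)) and (p or Dia q), w0
2. not (Box (not r implies not s) implies Dia Box (not r implies not s)), w0
3. p or Dia q, w0
4. Box (not r implies not s), w0
5. not Dia Box (not r implies not s), w0
6. not r implies not s, w0
7. not Box (not r implies not s), w0
8. Dia q, w0
9. not s, w0
10. not (not r implies not s), w1
11. not r, w1
12. s, w1
13. not r implies not s, w1
14. not Box (not r implies not s), w1
15. not s, w1
Accessibility: w0Rw0, w0Rw1, w1Rw1
Branch closes: s and not s both at w1.
Every branch closes (one shown): unsatisfiable in T, hence also in S4, S5 (every S4/S5-frame is a T-frame).
K-tableau for the formula:
1. not (Box (not r implies not s) implies Dia Box (not r implies not s)) and (p or Dia q), w0
2. not (Box (not r implies not s) implies Dia Box (not r implies not s)), w0
3. p or Dia q, w0
4. Box (not r implies not s), w0
5. not Dia Box (not r implies not s), w0
6. Dia q, w0
7. q, w1
8. not r implies not s, w1
9. not Box (not r implies not s), w1
10. not s, w1
11. not (not r implies not s), w2
12. not r, w2
13. s, w2
Accessibility: w0Rw1, w1Rw2
Complete open branch: satisfiable in K.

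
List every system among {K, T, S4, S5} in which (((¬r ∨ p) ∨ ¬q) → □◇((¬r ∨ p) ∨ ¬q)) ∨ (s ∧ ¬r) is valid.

S5-tableau for the negation ¬((((¬r ∨ p) ∨ ¬q) → □◇((¬r ∨ p) ∨ ¬q)) ∨ (s ∧ ¬r)):
1. ¬((((¬r ∨ p) ∨ ¬q) → □◇((¬r ∨ p) ∨ ¬q)) ∨ (s ∧ ¬r)), u
2. ¬(((¬r ∨ p) ∨ ¬q) → □◇((¬r ∨ p) ∨ ¬q)), u   [¬∨-rule on 1]
3. ¬(s ∧ ¬r), u   [¬∨-rule on 1]
4. (¬r ∨ p) ∨ ¬q, u   [¬→-rule on 2]
5. ¬□◇((¬r ∨ p) ∨ ¬q), u   [¬→-rule on 2]
6. r, u   [¬∧-rule on 3 (branches; this branch)]
7. ¬r ∨ p, u   [∨-rule on 4 (branches; this branch)]
8. p, u   [∨-rule on 7 (branches; this branch)]
9. ¬◇((¬r ∨ p) ∨ ¬q), v   [¬□-rule on 5: fresh world v, uRv]
10. ¬((¬r ∨ p) ∨ ¬q), u   [¬◇-rule on 9 via vRu]
11. ¬(¬r ∨ p), u   [¬∨-rule on 10]
12. q, u   [¬∨-rule on 10]
13. ¬p, u   [¬∨-rule on 11]
Accessibility: uRu, uRv, vRu, vRv
Branch closes: p and ¬p both at u.
Every branch closes (one shown): valid in S5.
S4-tableau for the negation ¬((((¬r ∨ p) ∨ ¬q) → □◇((¬r ∨ p) ∨ ¬q)) ∨ (s ∧ ¬r)):
1. ¬((((¬r ∨ p) ∨ ¬q) → □◇((¬r ∨ p) ∨ ¬q)) ∨ (s ∧ ¬r)), u
2. ¬(((¬r ∨ p) ∨ ¬q) → □◇((¬r ∨ p) ∨ ¬q)), u   [¬∨-rule on 1]
3. ¬(s ∧ ¬r), u   [¬∨-rule on 1]
4. (¬r ∨ p) ∨ ¬q, u   [¬→-rule on 2]
5. ¬□◇((¬r ∨ p) ∨ ¬q), u   [¬→-rule on 2]
6. r, u   [¬∧-rule on 3 (branches; this branch)]
7. ¬q, u   [∨-rule on 4 (branches; this branch)]
8. ¬◇((¬r ∨ p) ∨ ¬q), v   [¬□-rule on 5: fresh world v, uRv]
9. ¬((¬r ∨ p) ∨ ¬q), v   [¬◇-rule on 8 via vRv]
10. ¬(¬r ∨ p), v   [¬∨-rule on 9]
11. q, v   [¬∨-rule on 9]
12. r, v   [¬∨-rule on 10]
13. ¬p, v   [¬∨-rule on 10]
Accessibility: uRu, uRv, vRv
Complete open branch: countermodel on an S4-frame, so not valid in S4, nor in K, T (the same frame is also a K-frame and a T-frame).

S5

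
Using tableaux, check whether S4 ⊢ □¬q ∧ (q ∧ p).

Invalid (countermodel exists)

Tableau for the negation ¬(□¬q ∧ (q ∧ p)):
1. ¬(□¬q ∧ (q ∧ p)), w0
2. ¬(q ∧ p), w0   [¬∧-rule on 1 (branches; this branch)]
3. ¬p, w0   [¬∧-rule on 2 (branches; this branch)]
Accessibility: w0Rw0
The negation has an open branch (countermodel exists).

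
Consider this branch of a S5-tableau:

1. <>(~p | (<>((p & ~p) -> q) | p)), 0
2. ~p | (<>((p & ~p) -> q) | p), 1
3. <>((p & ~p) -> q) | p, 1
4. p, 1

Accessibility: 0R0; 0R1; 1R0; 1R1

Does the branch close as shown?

Not closed

No world carries both an atom and its negation.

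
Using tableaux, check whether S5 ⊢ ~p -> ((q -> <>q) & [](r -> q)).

Tableau for the negation ~(~p -> ((q -> <>q) & [](r -> q))):
1. ~(~p -> ((q -> <>q) & [](r -> q))), 0
2. ~p, 0   [~->-rule on 1]
3. ~((q -> <>q) & [](r -> q)), 0   [~->-rule on 1]
4. ~[](r -> q), 0   [~&-rule on 3 (branches; this branch)]
5. ~(r -> q), 1   [~[]-rule on 4: fresh world 1, 0R1]
6. r, 1   [~->-rule on 5]
7. ~q, 1   [~->-rule on 5]
Accessibility: 0R0, 0R1, 1R0, 1R1
The negation has an open branch (countermodel exists).

Invalid (countermodel exists)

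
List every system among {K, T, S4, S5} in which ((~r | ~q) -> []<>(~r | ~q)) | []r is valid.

S5

S5-tableau for the negation ~(((~r | ~q) -> []<>(~r | ~q)) | []r):
1. ~(((~r | ~q) -> []<>(~r | ~q)) | []r), w0
2. ~((~r | ~q) -> []<>(~r | ~q)), w0   [~|-rule on 1]
3. ~[]r, w0   [~|-rule on 1]
4. ~r | ~q, w0   [~->-rule on 2]
5. ~[]<>(~r | ~q), w0   [~->-rule on 2]
6. ~q, w0   [|-rule on 4 (branches; this branch)]
7. ~r, w1   [~[]-rule on 3: fresh world w1, w0Rw1]
8. ~<>(~r | ~q), w2   [~[]-rule on 5: fresh world w2, w0Rw2]
9. ~(~r | ~q), w0   [~<>-rule on 8 via w2Rw0]
10. r, w0   [~|-rule on 9]
11. q, w0   [~|-rule on 9]
Accessibility: w0Rw0, w0Rw1, w0Rw2, w1Rw0, w1Rw1, w1Rw2, w2Rw0, w2Rw1, w2Rw2
Branch closes: q and ~q both at w0.
Every branch closes (one shown): valid in S5.
S4-tableau for the negation ~(((~r | ~q) -> []<>(~r | ~q)) | []r):
1. ~(((~r | ~q) -> []<>(~r | ~q)) | []r), w0
2. ~((~r | ~q) -> []<>(~r | ~q)), w0   [~|-rule on 1]
3. ~[]r, w0   [~|-rule on 1]
4. ~r | ~q, w0   [~->-rule on 2]
5. ~[]<>(~r | ~q), w0   [~->-rule on 2]
6. ~q, w0   [|-rule on 4 (branches; this branch)]
7. ~r, w1   [~[]-rule on 3: fresh world w1, w0Rw1]
8. ~<>(~r | ~q), w2   [~[]-rule on 5: fresh world w2, w0Rw2]
9. ~(~r | ~q), w2   [~<>-rule on 8 via w2Rw2]
10. r, w2   [~|-rule on 9]
11. q, w2   [~|-rule on 9]
Accessibility: w0Rw0, w0Rw1, w0Rw2, w1Rw1, w2Rw2
Complete open branch: countermodel on an S4-frame, so not valid in S4, nor in K, T (the same frame is also a K-frame and a T-frame).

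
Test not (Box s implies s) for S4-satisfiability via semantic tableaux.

No, unsatisfiable

1. not (Box s implies s), u
2. Box s, u   [neg-implies-rule on 1]
3. not s, u   [neg-implies-rule on 1]
4. s, u   [Box-rule on 2 via uRu]
Accessibility: uRu
Branch closes: s and not s both at u.
All branches of the tableau close; one closing branch shown above.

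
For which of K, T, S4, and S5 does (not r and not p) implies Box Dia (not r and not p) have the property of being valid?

S5

S4-tableau for the negation not ((not r and not p) implies Box Dia (not r and not p)):
1. not ((not r and not p) implies Box Dia (not r and not p)), u
2. not r and not p, u   [neg-implies-rule on 1]
3. not Box Dia (not r and not p), u   [neg-implies-rule on 1]
4. not r, u   [and-rule on 2]
5. not p, u   [and-rule on 2]
6. not Dia (not r and not p), v   [neg-Box-rule on 3: fresh world v, uRv]
7. not (not r and not p), v   [neg-Dia-rule on 6 via vRv]
8. p, v   [neg-and-rule on 7 (branches; this branch)]
Accessibility: uRu, uRv, vRv
Complete open branch: countermodel on an S4-frame, so not valid in S4, nor in K, T (the same frame is also a K-frame and a T-frame).
S5-tableau for the negation not ((not r and not p) implies Box Dia (not r and not p)):
1. not ((not r and not p) implies Box Dia (not r and not p)), u
2. not r and not p, u   [neg-implies-rule on 1]
3. not Box Dia (not r and not p), u   [neg-implies-rule on 1]
4. not r, u   [and-rule on 2]
5. not p, u   [and-rule on 2]
6. not Dia (not r and not p), v   [neg-Box-rule on 3: fresh world v, uRv]
7. not (not r and not p), u   [neg-Dia-rule on 6 via vRu]
8. not (not r and not p), v   [neg-Dia-rule on 6 via vRv]
9. p, u   [neg-and-rule on 7 (branches; this branch)]
Accessibility: uRu, uRv, vRu, vRv
Branch closes: p and not p both at u.
Every branch closes (one shown): valid in S5.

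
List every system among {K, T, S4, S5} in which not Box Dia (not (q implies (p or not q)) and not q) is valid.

K-tableau for the negation Box Dia (not (q implies (p or not q)) and not q):
1. Box Dia (not (q implies (p or not q)) and not q), 0
Complete open branch: countermodel on a K-frame, so not valid in K.
T-tableau for the negation Box Dia (not (q implies (p or not q)) and not q):
1. Box Dia (not (q implies (p or not q)) and not q), 0
2. Dia (not (q implies (p or not q)) and not q), 0
3. not (q implies (p or not q)) and not q, 1
4. not (q implies (p or not q)), 1
5. not q, 1
6. q, 1
7. not (p or not q), 1
Accessibility: 0R0, 0R1, 1R1
Branch closes: q and not q both at 1.
Every branch closes (one shown): valid in T, hence also in S4, S5 (every theorem of T is a theorem of S4 and S5).

T, S4, S5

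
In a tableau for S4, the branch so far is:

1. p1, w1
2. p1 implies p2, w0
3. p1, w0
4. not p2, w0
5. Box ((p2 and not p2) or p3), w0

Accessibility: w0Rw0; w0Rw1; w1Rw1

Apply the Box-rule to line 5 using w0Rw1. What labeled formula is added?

(p2 and not p2) or p3, w1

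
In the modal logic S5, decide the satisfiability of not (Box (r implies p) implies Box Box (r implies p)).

1. not (Box (r implies p) implies Box Box (r implies p)), 0
2. Box (r implies p), 0   [neg-implies-rule on 1]
3. not Box Box (r implies p), 0   [neg-implies-rule on 1]
4. r implies p, 0   [Box-rule on 2 via 0R0]
5. p, 0   [implies-rule on 4 (branches; this branch)]
6. not Box (r implies p), 1   [neg-Box-rule on 3: fresh world 1, 0R1]
7. r implies p, 1   [Box-rule on 2 via 0R1]
8. p, 1   [implies-rule on 7 (branches; this branch)]
9. not (r implies p), 2   [neg-Box-rule on 6: fresh world 2, 1R2]
10. r, 2   [neg-implies-rule on 9]
11. not p, 2   [neg-implies-rule on 9]
12. r implies p, 2   [Box-rule on 2 via 0R2]
13. p, 2   [implies-rule on 12 (branches; this branch)]
Accessibility: 0R0, 0R1, 0R2, 1R0, 1R1, 1R2, 2R0, 2R1, 2R2
Branch closes: p and not p both at 2.
(One branch shown.) All branches close.

Unsatisfiable (every branch closes)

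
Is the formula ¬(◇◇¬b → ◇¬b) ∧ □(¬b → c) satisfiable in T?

1. ¬(◇◇¬b → ◇¬b) ∧ □(¬b → c), u
2. ¬(◇◇¬b → ◇¬b), u
3. □(¬b → c), u
4. ◇◇¬b, u
5. ¬◇¬b, u
6. ¬b → c, u
7. b, u
8. c, u
9. ◇¬b, v
10. ¬b → c, v
11. b, v
12. c, v
13. ¬b, w
Accessibility: uRu, uRv, vRv, vRw, wRw

Satisfiable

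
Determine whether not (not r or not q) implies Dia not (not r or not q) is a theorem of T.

Tableau for the negation not (not (not r or not q) implies Dia not (not r or not q)):
1. not (not (not r or not q) implies Dia not (not r or not q)), w0
2. not (not r or not q), w0
3. not Dia not (not r or not q), w0
4. r, w0
5. q, w0
6. not r or not q, w0
7. not q, w0
Accessibility: w0Rw0
Branch closes: q and not q both at w0.
All branches of the negation close; one closing branch shown above.

Valid in T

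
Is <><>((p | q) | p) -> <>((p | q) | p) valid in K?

Tableau for the negation ~(<><>((p | q) | p) -> <>((p | q) | p)):
1. ~(<><>((p | q) | p) -> <>((p | q) | p)), 0
2. <><>((p | q) | p), 0
3. ~<>((p | q) | p), 0
4. <>((p | q) | p), 1
5. ~((p | q) | p), 1
6. ~(p | q), 1
7. ~p, 1
8. ~q, 1
9. (p | q) | p, 2
10. p, 2
Accessibility: 0R1, 1R2
The negation has an open branch (countermodel exists).

Not valid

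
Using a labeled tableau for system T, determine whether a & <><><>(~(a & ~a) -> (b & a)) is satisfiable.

Yes, satisfiable

1. a & <><><>(~(a & ~a) -> (b & a)), u
2. a, u   [&-rule on 1]
3. <><><>(~(a & ~a) -> (b & a)), u   [&-rule on 1]
4. <><>(~(a & ~a) -> (b & a)), v   [<>-rule on 3: fresh world v, uRv]
5. <>(~(a & ~a) -> (b & a)), w   [<>-rule on 4: fresh world w, vRw]
6. ~(a & ~a) -> (b & a), x   [<>-rule on 5: fresh world x, wRx]
7. b & a, x   [->-rule on 6 (branches; this branch)]
8. b, x   [&-rule on 7]
9. a, x   [&-rule on 7]
Accessibility: uRu, uRv, vRv, vRw, wRw, wRx, xRx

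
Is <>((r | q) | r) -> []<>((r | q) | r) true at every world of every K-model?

Tableau for the negation ~(<>((r | q) | r) -> []<>((r | q) | r)):
1. ~(<>((r | q) | r) -> []<>((r | q) | r)), 0
2. <>((r | q) | r), 0
3. ~[]<>((r | q) | r), 0
4. (r | q) | r, 1
5. r, 1
6. ~<>((r | q) | r), 2
Accessibility: 0R1, 0R2
The negation has an open branch (countermodel exists).

Not valid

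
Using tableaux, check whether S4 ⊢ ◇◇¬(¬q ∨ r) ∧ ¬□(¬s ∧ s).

Not valid

Tableau for the negation ¬(◇◇¬(¬q ∨ r) ∧ ¬□(¬s ∧ s)):
1. ¬(◇◇¬(¬q ∨ r) ∧ ¬□(¬s ∧ s)), w0
2. ¬◇◇¬(¬q ∨ r), w0
3. ¬◇¬(¬q ∨ r), w0
4. ¬q ∨ r, w0
5. r, w0
Accessibility: w0Rw0
The negation has an open branch (countermodel exists).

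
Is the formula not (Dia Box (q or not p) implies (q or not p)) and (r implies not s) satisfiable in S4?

1. not (Dia Box (q or not p) implies (q or not p)) and (r implies not s), w0
2. not (Dia Box (q or not p) implies (q or not p)), w0   [and-rule on 1]
3. r implies not s, w0   [and-rule on 1]
4. Dia Box (q or not p), w0   [neg-implies-rule on 2]
5. not (q or not p), w0   [neg-implies-rule on 2]
6. not q, w0   [neg-or-rule on 5]
7. p, w0   [neg-or-rule on 5]
8. not s, w0   [implies-rule on 3 (branches; this branch)]
9. Box (q or not p), w1   [Dia-rule on 4: fresh world w1, w0Rw1]
10. q or not p, w1   [Box-rule on 9 via w1Rw1]
11. not p, w1   [or-rule on 10 (branches; this branch)]
Accessibility: w0Rw0, w0Rw1, w1Rw1

Satisfiable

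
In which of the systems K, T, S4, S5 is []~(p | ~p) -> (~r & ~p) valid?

K-tableau for the negation ~([]~(p | ~p) -> (~r & ~p)):
1. ~([]~(p | ~p) -> (~r & ~p)), 0
2. []~(p | ~p), 0
3. ~(~r & ~p), 0
4. p, 0
Complete open branch: countermodel on a K-frame, so not valid in K.
T-tableau for the negation ~([]~(p | ~p) -> (~r & ~p)):
1. ~([]~(p | ~p) -> (~r & ~p)), 0
2. []~(p | ~p), 0
3. ~(~r & ~p), 0
4. ~(p | ~p), 0
5. ~p, 0
6. p, 0
Accessibility: 0R0
Branch closes: p and ~p both at 0.
Every branch closes (one shown): valid in T, hence also in S4, S5 (every theorem of T is a theorem of S4 and S5).

T, S4, S5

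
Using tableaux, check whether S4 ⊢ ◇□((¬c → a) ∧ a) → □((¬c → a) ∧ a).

Not valid

Tableau for the negation ¬(◇□((¬c → a) ∧ a) → □((¬c → a) ∧ a)):
1. ¬(◇□((¬c → a) ∧ a) → □((¬c → a) ∧ a)), w0
2. ◇□((¬c → a) ∧ a), w0   [¬→-rule on 1]
3. ¬□((¬c → a) ∧ a), w0   [¬→-rule on 1]
4. □((¬c → a) ∧ a), w1   [◇-rule on 2: fresh world w1, w0Rw1]
5. (¬c → a) ∧ a, w1   [□-rule on 4 via w1Rw1]
6. ¬c → a, w1   [∧-rule on 5]
7. a, w1   [∧-rule on 5]
8. ¬((¬c → a) ∧ a), w2   [¬□-rule on 3: fresh world w2, w0Rw2]
9. ¬a, w2   [¬∧-rule on 8 (branches; this branch)]
Accessibility: w0Rw0, w0Rw1, w0Rw2, w1Rw1, w2Rw2
The negation has an open branch (countermodel exists).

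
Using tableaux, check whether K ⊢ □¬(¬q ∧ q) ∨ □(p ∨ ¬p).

Tableau for the negation ¬(□¬(¬q ∧ q) ∨ □(p ∨ ¬p)):
1. ¬(□¬(¬q ∧ q) ∨ □(p ∨ ¬p)), 0
2. ¬□¬(¬q ∧ q), 0
3. ¬□(p ∨ ¬p), 0
4. ¬q ∧ q, 1
5. ¬q, 1
6. q, 1
Accessibility: 0R1
Branch closes: q and ¬q both at 1.
All branches of the negation close; one closing branch shown above.

Valid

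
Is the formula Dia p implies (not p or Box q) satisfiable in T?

1. Dia p implies (not p or Box q), u
2. not p or Box q, u   [implies-rule on 1 (branches; this branch)]
3. Box q, u   [or-rule on 2 (branches; this branch)]
4. q, u   [Box-rule on 3 via uRu]
Accessibility: uRu

Satisfiable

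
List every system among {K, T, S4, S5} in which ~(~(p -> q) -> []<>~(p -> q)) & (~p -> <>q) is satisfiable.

S5-tableau for the formula:
1. ~(~(p -> q) -> []<>~(p -> q)) & (~p -> <>q), 0
2. ~(~(p -> q) -> []<>~(p -> q)), 0   [&-rule on 1]
3. ~p -> <>q, 0   [&-rule on 1]
4. ~(p -> q), 0   [~->-rule on 2]
5. ~[]<>~(p -> q), 0   [~->-rule on 2]
6. p, 0   [~->-rule on 4]
7. ~q, 0   [~->-rule on 4]
8. <>q, 0   [->-rule on 3 (branches; this branch)]
9. ~<>~(p -> q), 1   [~[]-rule on 5: fresh world 1, 0R1]
10. p -> q, 0   [~<>-rule on 9 via 1R0]
11. p -> q, 1   [~<>-rule on 9 via 1R1]
12. q, 0   [->-rule on 10 (branches; this branch)]
Accessibility: 0R0, 0R1, 1R0, 1R1
Branch closes: q and ~q both at 0.
Every branch closes (one shown): unsatisfiable in S5.
S4-tableau for the formula:
1. ~(~(p -> q) -> []<>~(p -> q)) & (~p -> <>q), 0
2. ~(~(p -> q) -> []<>~(p -> q)), 0   [&-rule on 1]
3. ~p -> <>q, 0   [&-rule on 1]
4. ~(p -> q), 0   [~->-rule on 2]
5. ~[]<>~(p -> q), 0   [~->-rule on 2]
6. p, 0   [~->-rule on 4]
7. ~q, 0   [~->-rule on 4]
8. <>q, 0   [->-rule on 3 (branches; this branch)]
9. ~<>~(p -> q), 1   [~[]-rule on 5: fresh world 1, 0R1]
10. p -> q, 1   [~<>-rule on 9 via 1R1]
11. q, 1   [->-rule on 10 (branches; this branch)]
12. q, 2   [<>-rule on 8: fresh world 2, 0R2]
Accessibility: 0R0, 0R1, 0R2, 1R1, 2R2
Complete open branch: satisfiable in S4, hence also in K, T (this S4-model is also a K-model and a T-model).

K, T, S4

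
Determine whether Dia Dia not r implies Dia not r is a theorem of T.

Tableau for the negation not (Dia Dia not r implies Dia not r):
1. not (Dia Dia not r implies Dia not r), u
2. Dia Dia not r, u   [neg-implies-rule on 1]
3. not Dia not r, u   [neg-implies-rule on 1]
4. r, u   [neg-Dia-rule on 3 via uRu]
5. Dia not r, v   [Dia-rule on 2: fresh world v, uRv]
6. r, v   [neg-Dia-rule on 3 via uRv]
7. not r, w   [Dia-rule on 5: fresh world w, vRw]
Accessibility: uRu, uRv, vRv, vRw, wRw
The negation has an open branch (countermodel exists).

Invalid (countermodel exists)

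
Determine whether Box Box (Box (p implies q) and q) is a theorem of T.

Tableau for the negation not Box Box (Box (p implies q) and q):
1. not Box Box (Box (p implies q) and q), w0
2. not Box (Box (p implies q) and q), w1   [neg-Box-rule on 1: fresh world w1, w0Rw1]
3. not (Box (p implies q) and q), w2   [neg-Box-rule on 2: fresh world w2, w1Rw2]
4. not q, w2   [neg-and-rule on 3 (branches; this branch)]
Accessibility: w0Rw0, w0Rw1, w1Rw1, w1Rw2, w2Rw2
The negation has an open branch (countermodel exists).

No, not valid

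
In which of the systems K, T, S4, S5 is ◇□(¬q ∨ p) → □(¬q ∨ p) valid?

S5-tableau for the negation ¬(◇□(¬q ∨ p) → □(¬q ∨ p)):
1. ¬(◇□(¬q ∨ p) → □(¬q ∨ p)), 0
2. ◇□(¬q ∨ p), 0   [¬→-rule on 1]
3. ¬□(¬q ∨ p), 0   [¬→-rule on 1]
4. □(¬q ∨ p), 1   [◇-rule on 2: fresh world 1, 0R1]
5. ¬q ∨ p, 0   [□-rule on 4 via 1R0]
6. ¬q ∨ p, 1   [□-rule on 4 via 1R1]
7. p, 0   [∨-rule on 5 (branches; this branch)]
8. p, 1   [∨-rule on 6 (branches; this branch)]
9. ¬(¬q ∨ p), 2   [¬□-rule on 3: fresh world 2, 0R2]
10. q, 2   [¬∨-rule on 9]
11. ¬p, 2   [¬∨-rule on 9]
12. ¬q ∨ p, 2   [□-rule on 4 via 1R2]
13. p, 2   [∨-rule on 12 (branches; this branch)]
Accessibility: 0R0, 0R1, 0R2, 1R0, 1R1, 1R2, 2R0, 2R1, 2R2
Branch closes: p and ¬p both at 2.
Every branch closes (one shown): valid in S5.
S4-tableau for the negation ¬(◇□(¬q ∨ p) → □(¬q ∨ p)):
1. ¬(◇□(¬q ∨ p) → □(¬q ∨ p)), 0
2. ◇□(¬q ∨ p), 0   [¬→-rule on 1]
3. ¬□(¬q ∨ p), 0   [¬→-rule on 1]
4. □(¬q ∨ p), 1   [◇-rule on 2: fresh world 1, 0R1]
5. ¬q ∨ p, 1   [□-rule on 4 via 1R1]
6. p, 1   [∨-rule on 5 (branches; this branch)]
7. ¬(¬q ∨ p), 2   [¬□-rule on 3: fresh world 2, 0R2]
8. q, 2   [¬∨-rule on 7]
9. ¬p, 2   [¬∨-rule on 7]
Accessibility: 0R0, 0R1, 0R2, 1R1, 2R2
Complete open branch: countermodel on an S4-frame, so not valid in S4, nor in K, T (the same frame is also a K-frame and a T-frame).

S5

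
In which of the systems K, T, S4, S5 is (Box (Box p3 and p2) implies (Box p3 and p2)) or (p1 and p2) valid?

T-tableau for the negation not ((Box (Box p3 and p2) implies (Box p3 and p2)) or (p1 and p2)):
1. not ((Box (Box p3 and p2) implies (Box p3 and p2)) or (p1 and p2)), u
2. not (Box (Box p3 and p2) implies (Box p3 and p2)), u
3. not (p1 and p2), u
4. Box (Box p3 and p2), u
5. not (Box p3 and p2), u
6. Box p3 and p2, u
7. Box p3, u
8. p2, u
9. p3, u
10. not p1, u
11. not Box p3, u
12. not p3, v
13. Box p3 and p2, v
14. Box p3, v
15. p2, v
16. p3, v
Accessibility: uRu, uRv, vRv
Branch closes: p3 and not p3 both at v.
Every branch closes (one shown): valid in T, hence also in S4, S5 (every theorem of T is a theorem of S4 and S5).
K-tableau for the negation not ((Box (Box p3 and p2) implies (Box p3 and p2)) or (p1 and p2)):
1. not ((Box (Box p3 and p2) implies (Box p3 and p2)) or (p1 and p2)), u
2. not (Box (Box p3 and p2) implies (Box p3 and p2)), u
3. not (p1 and p2), u
4. Box (Box p3 and p2), u
5. not (Box p3 and p2), u
6. not p2, u
Complete open branch: countermodel on a K-frame, so not valid in K.

T, S4, S5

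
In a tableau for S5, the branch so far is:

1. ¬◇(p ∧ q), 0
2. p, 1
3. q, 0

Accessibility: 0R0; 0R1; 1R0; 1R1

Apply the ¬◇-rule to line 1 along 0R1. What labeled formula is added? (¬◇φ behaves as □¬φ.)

¬(p ∧ q), 1

¬◇φ behaves as □¬φ: propagate the negated body to each accessible world.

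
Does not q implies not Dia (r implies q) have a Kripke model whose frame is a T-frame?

Satisfiable (open branch found)

1. not q implies not Dia (r implies q), w0
2. not Dia (r implies q), w0
3. not (r implies q), w0
4. r, w0
5. not q, w0
Accessibility: w0Rw0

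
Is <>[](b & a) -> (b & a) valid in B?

Tableau for the negation ~(<>[](b & a) -> (b & a)):
1. ~(<>[](b & a) -> (b & a)), 0
2. <>[](b & a), 0   [~->-rule on 1]
3. ~(b & a), 0   [~->-rule on 1]
4. ~a, 0   [~&-rule on 3 (branches; this branch)]
5. [](b & a), 1   [<>-rule on 2: fresh world 1, 0R1]
6. b & a, 0   [[]-rule on 5 via 1R0]
7. b, 0   [&-rule on 6]
8. a, 0   [&-rule on 6]
Accessibility: 0R0, 0R1, 1R0, 1R1
Branch closes: a and ~a both at 0.
Every branch of the negation's tableau closes; the branch above is one of them.

Yes, valid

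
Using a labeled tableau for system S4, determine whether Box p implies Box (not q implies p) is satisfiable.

1. Box p implies Box (not q implies p), 0
2. Box (not q implies p), 0   [implies-rule on 1 (branches; this branch)]
3. not q implies p, 0   [Box-rule on 2 via 0R0]
4. p, 0   [implies-rule on 3 (branches; this branch)]
Accessibility: 0R0

Satisfiable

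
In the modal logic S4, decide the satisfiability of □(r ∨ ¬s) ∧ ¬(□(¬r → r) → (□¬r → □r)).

Unsatisfiable (every branch closes)

1. □(r ∨ ¬s) ∧ ¬(□(¬r → r) → (□¬r → □r)), u
2. □(r ∨ ¬s), u
3. ¬(□(¬r → r) → (□¬r → □r)), u
4. □(¬r → r), u
5. ¬(□¬r → □r), u
6. □¬r, u
7. ¬□r, u
8. r ∨ ¬s, u
9. ¬r → r, u
10. ¬r, u
11. ¬s, u
12. r, u
Accessibility: uRu
Branch closes: r and ¬r both at u.
Every branch closes; the branch above is one of them.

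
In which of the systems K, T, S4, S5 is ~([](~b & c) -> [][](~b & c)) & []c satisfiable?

K, T

S4-tableau for the formula:
1. ~([](~b & c) -> [][](~b & c)) & []c, w0
2. ~([](~b & c) -> [][](~b & c)), w0
3. []c, w0
4. [](~b & c), w0
5. ~[][](~b & c), w0
6. c, w0
7. ~b & c, w0
8. ~b, w0
9. ~[](~b & c), w1
10. c, w1
11. ~b & c, w1
12. ~b, w1
13. ~(~b & c), w2
14. c, w2
15. ~b & c, w2
16. ~b, w2
17. ~c, w2
Accessibility: w0Rw0, w0Rw1, w0Rw2, w1Rw1, w1Rw2, w2Rw2
Branch closes: c and ~c both at w2.
Every branch closes (one shown): unsatisfiable in S4, hence also in S5 (every S5-frame is an S4-frame).
T-tableau for the formula:
1. ~([](~b & c) -> [][](~b & c)) & []c, w0
2. ~([](~b & c) -> [][](~b & c)), w0
3. []c, w0
4. [](~b & c), w0
5. ~[][](~b & c), w0
6. c, w0
7. ~b & c, w0
8. ~b, w0
9. ~[](~b & c), w1
10. c, w1
11. ~b & c, w1
12. ~b, w1
13. ~(~b & c), w2
14. ~c, w2
Accessibility: w0Rw0, w0Rw1, w1Rw1, w1Rw2, w2Rw2
Complete open branch: satisfiable in T, hence also in K (this T-model is also a K-model).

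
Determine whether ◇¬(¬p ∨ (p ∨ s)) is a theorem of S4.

Not valid

Tableau for the negation ¬◇¬(¬p ∨ (p ∨ s)):
1. ¬◇¬(¬p ∨ (p ∨ s)), w0
2. ¬p ∨ (p ∨ s), w0
3. p ∨ s, w0
4. s, w0
Accessibility: w0Rw0
The negation has an open branch (countermodel exists).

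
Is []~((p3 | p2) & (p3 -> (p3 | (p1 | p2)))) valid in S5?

Tableau for the negation ~[]~((p3 | p2) & (p3 -> (p3 | (p1 | p2)))):
1. ~[]~((p3 | p2) & (p3 -> (p3 | (p1 | p2)))), u
2. (p3 | p2) & (p3 -> (p3 | (p1 | p2))), v
3. p3 | p2, v
4. p3 -> (p3 | (p1 | p2)), v
5. p2, v
6. p3 | (p1 | p2), v
7. p1 | p2, v
Accessibility: uRu, uRv, vRu, vRv
The negation has an open branch (countermodel exists).

No, not valid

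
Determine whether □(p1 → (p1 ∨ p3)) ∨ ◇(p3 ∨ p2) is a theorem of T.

Tableau for the negation ¬(□(p1 → (p1 ∨ p3)) ∨ ◇(p3 ∨ p2)):
1. ¬(□(p1 → (p1 ∨ p3)) ∨ ◇(p3 ∨ p2)), w0
2. ¬□(p1 → (p1 ∨ p3)), w0   [¬∨-rule on 1]
3. ¬◇(p3 ∨ p2), w0   [¬∨-rule on 1]
4. ¬(p3 ∨ p2), w0   [¬◇-rule on 3 via w0Rw0]
5. ¬p3, w0   [¬∨-rule on 4]
6. ¬p2, w0   [¬∨-rule on 4]
7. ¬(p1 → (p1 ∨ p3)), w1   [¬□-rule on 2: fresh world w1, w0Rw1]
8. p1, w1   [¬→-rule on 7]
9. ¬(p1 ∨ p3), w1   [¬→-rule on 7]
10. ¬p1, w1   [¬∨-rule on 9]
11. ¬p3, w1   [¬∨-rule on 9]
Accessibility: w0Rw0, w0Rw1, w1Rw1
Branch closes: p1 and ¬p1 both at w1.
All branches of the negation close; one closing branch shown above.

Yes, valid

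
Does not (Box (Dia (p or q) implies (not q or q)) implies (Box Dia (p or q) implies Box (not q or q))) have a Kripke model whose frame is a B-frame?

Unsatisfiable (every branch closes)

1. not (Box (Dia (p or q) implies (not q or q)) implies (Box Dia (p or q) implies Box (not q or q))), 0
2. Box (Dia (p or q) implies (not q or q)), 0
3. not (Box Dia (p or q) implies Box (not q or q)), 0
4. Box Dia (p or q), 0
5. not Box (not q or q), 0
6. Dia (p or q) implies (not q or q), 0
7. Dia (p or q), 0
8. not Dia (p or q), 0
9. not (p or q), 0
10. not p, 0
11. not q, 0
12. not (not q or q), 1
13. q, 1
14. not q, 1
Accessibility: 0R0, 0R1, 1R0, 1R1
Branch closes: q and not q both at 1.
All branches of the tableau close; one closing branch shown above.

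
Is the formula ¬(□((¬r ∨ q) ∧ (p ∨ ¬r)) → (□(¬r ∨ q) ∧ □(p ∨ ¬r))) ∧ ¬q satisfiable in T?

Unsatisfiable

1. ¬(□((¬r ∨ q) ∧ (p ∨ ¬r)) → (□(¬r ∨ q) ∧ □(p ∨ ¬r))) ∧ ¬q, w0
2. ¬(□((¬r ∨ q) ∧ (p ∨ ¬r)) → (□(¬r ∨ q) ∧ □(p ∨ ¬r))), w0
3. ¬q, w0
4. □((¬r ∨ q) ∧ (p ∨ ¬r)), w0
5. ¬(□(¬r ∨ q) ∧ □(p ∨ ¬r)), w0
6. (¬r ∨ q) ∧ (p ∨ ¬r), w0
7. ¬r ∨ q, w0
8. p ∨ ¬r, w0
9. ¬□(p ∨ ¬r), w0
10. ¬r, w0
11. ¬(p ∨ ¬r), w1
12. ¬p, w1
13. r, w1
14. (¬r ∨ q) ∧ (p ∨ ¬r), w1
15. ¬r ∨ q, w1
16. p ∨ ¬r, w1
17. q, w1
18. ¬r, w1
Accessibility: w0Rw0, w0Rw1, w1Rw1
Branch closes: r and ¬r both at w1.
All branches of the tableau close; one closing branch shown above.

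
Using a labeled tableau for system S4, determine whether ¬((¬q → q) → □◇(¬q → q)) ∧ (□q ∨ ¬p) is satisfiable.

1. ¬((¬q → q) → □◇(¬q → q)) ∧ (□q ∨ ¬p), u
2. ¬((¬q → q) → □◇(¬q → q)), u
3. □q ∨ ¬p, u
4. ¬q → q, u
5. ¬□◇(¬q → q), u
6. ¬p, u
7. q, u
8. ¬◇(¬q → q), v
9. ¬(¬q → q), v
10. ¬q, v
Accessibility: uRu, uRv, vRv

Satisfiable (open branch found)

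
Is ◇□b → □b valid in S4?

Tableau for the negation ¬(◇□b → □b):
1. ¬(◇□b → □b), w0
2. ◇□b, w0
3. ¬□b, w0
4. □b, w1
5. b, w1
6. ¬b, w2
Accessibility: w0Rw0, w0Rw1, w0Rw2, w1Rw1, w2Rw2
The negation has an open branch (countermodel exists).

No, not valid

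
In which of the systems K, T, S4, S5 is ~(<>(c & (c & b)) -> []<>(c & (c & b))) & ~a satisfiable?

S4-tableau for the formula:
1. ~(<>(c & (c & b)) -> []<>(c & (c & b))) & ~a, u
2. ~(<>(c & (c & b)) -> []<>(c & (c & b))), u   [&-rule on 1]
3. ~a, u   [&-rule on 1]
4. <>(c & (c & b)), u   [~->-rule on 2]
5. ~[]<>(c & (c & b)), u   [~->-rule on 2]
6. c & (c & b), v   [<>-rule on 4: fresh world v, uRv]
7. c, v   [&-rule on 6]
8. c & b, v   [&-rule on 6]
9. b, v   [&-rule on 8]
10. ~<>(c & (c & b)), w   [~[]-rule on 5: fresh world w, uRw]
11. ~(c & (c & b)), w   [~<>-rule on 10 via wRw]
12. ~(c & b), w   [~&-rule on 11 (branches; this branch)]
13. ~b, w   [~&-rule on 12 (branches; this branch)]
Accessibility: uRu, uRv, uRw, vRv, wRw
Complete open branch: satisfiable in S4, hence also in K, T (this S4-model is also a K-model and a T-model).
S5-tableau for the formula:
1. ~(<>(c & (c & b)) -> []<>(c & (c & b))) & ~a, u
2. ~(<>(c & (c & b)) -> []<>(c & (c & b))), u   [&-rule on 1]
3. ~a, u   [&-rule on 1]
4. <>(c & (c & b)), u   [~->-rule on 2]
5. ~[]<>(c & (c & b)), u   [~->-rule on 2]
6. c & (c & b), v   [<>-rule on 4: fresh world v, uRv]
7. c, v   [&-rule on 6]
8. c & b, v   [&-rule on 6]
9. b, v   [&-rule on 8]
10. ~<>(c & (c & b)), w   [~[]-rule on 5: fresh world w, uRw]
11. ~(c & (c & b)), u   [~<>-rule on 10 via wRu]
12. ~(c & (c & b)), v   [~<>-rule on 10 via wRv]
13. ~(c & (c & b)), w   [~<>-rule on 10 via wRw]
14. ~(c & b), u   [~&-rule on 11 (branches; this branch)]
15. ~(c & b), v   [~&-rule on 12 (branches; this branch)]
16. ~(c & b), w   [~&-rule on 13 (branches; this branch)]
17. ~b, u   [~&-rule on 14 (branches; this branch)]
18. ~b, v   [~&-rule on 15 (branches; this branch)]
Accessibility: uRu, uRv, uRw, vRu, vRv, vRw, wRu, wRv, wRw
Branch closes: b and ~b both at v.
Every branch closes (one shown): unsatisfiable in S5.

K, T, S4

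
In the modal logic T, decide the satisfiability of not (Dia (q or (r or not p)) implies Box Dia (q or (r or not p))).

1. not (Dia (q or (r or not p)) implies Box Dia (q or (r or not p))), 0
2. Dia (q or (r or not p)), 0   [neg-implies-rule on 1]
3. not Box Dia (q or (r or not p)), 0   [neg-implies-rule on 1]
4. q or (r or not p), 1   [Dia-rule on 2: fresh world 1, 0R1]
5. r or not p, 1   [or-rule on 4 (branches; this branch)]
6. not p, 1   [or-rule on 5 (branches; this branch)]
7. not Dia (q or (r or not p)), 2   [neg-Box-rule on 3: fresh world 2, 0R2]
8. not (q or (r or not p)), 2   [neg-Dia-rule on 7 via 2R2]
9. not q, 2   [neg-or-rule on 8]
10. not (r or not p), 2   [neg-or-rule on 8]
11. not r, 2   [neg-or-rule on 10]
12. p, 2   [neg-or-rule on 10]
Accessibility: 0R0, 0R1, 0R2, 1R1, 2R2

Satisfiable (open branch found)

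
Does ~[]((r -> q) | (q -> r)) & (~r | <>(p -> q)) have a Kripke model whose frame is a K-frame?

1. ~[]((r -> q) | (q -> r)) & (~r | <>(p -> q)), 0
2. ~[]((r -> q) | (q -> r)), 0
3. ~r | <>(p -> q), 0
4. <>(p -> q), 0
5. ~((r -> q) | (q -> r)), 1
6. ~(r -> q), 1
7. ~(q -> r), 1
8. r, 1
9. ~q, 1
10. q, 1
11. ~r, 1
Accessibility: 0R1
Branch closes: q and ~q both at 1.
(One branch shown.) All branches close.

No, unsatisfiable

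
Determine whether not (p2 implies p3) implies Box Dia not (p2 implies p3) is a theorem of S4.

Tableau for the negation not (not (p2 implies p3) implies Box Dia not (p2 implies p3)):
1. not (not (p2 implies p3) implies Box Dia not (p2 implies p3)), u
2. not (p2 implies p3), u
3. not Box Dia not (p2 implies p3), u
4. p2, u
5. not p3, u
6. not Dia not (p2 implies p3), v
7. p2 implies p3, v
8. p3, v
Accessibility: uRu, uRv, vRv
The negation has an open branch (countermodel exists).

Not valid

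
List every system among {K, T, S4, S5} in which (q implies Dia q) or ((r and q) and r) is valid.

T, S4, S5

K-tableau for the negation not ((q implies Dia q) or ((r and q) and r)):
1. not ((q implies Dia q) or ((r and q) and r)), u
2. not (q implies Dia q), u
3. not ((r and q) and r), u
4. q, u
5. not Dia q, u
6. not r, u
Complete open branch: countermodel on a K-frame, so not valid in K.
T-tableau for the negation not ((q implies Dia q) or ((r and q) and r)):
1. not ((q implies Dia q) or ((r and q) and r)), u
2. not (q implies Dia q), u
3. not ((r and q) and r), u
4. q, u
5. not Dia q, u
6. not q, u
Accessibility: uRu
Branch closes: q and not q both at u.
Every branch closes (one shown): valid in T, hence also in S4, S5 (every theorem of T is a theorem of S4 and S5).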